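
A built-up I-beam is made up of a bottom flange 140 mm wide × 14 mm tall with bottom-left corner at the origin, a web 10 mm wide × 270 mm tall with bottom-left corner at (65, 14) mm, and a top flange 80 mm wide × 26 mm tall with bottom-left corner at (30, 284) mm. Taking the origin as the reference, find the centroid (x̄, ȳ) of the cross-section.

bottom flange: A = 140 × 14 = 1960.00, centroid at (70.00, 7.00).
web: A = 10 × 270 = 2700.00, centroid at (70.00, 149.00).
top flange: A = 80 × 26 = 2080.00, centroid at (70.00, 297.00).
ΣA = 6740.00 mm²
ΣAx̄ = (1960.00)(70.00) + (2700.00)(70.00) + (2080.00)(70.00) = 471800.00 mm³
ΣAȳ = (1960.00)(7.00) + (2700.00)(149.00) + (2080.00)(297.00) = 1033780.00 mm³
x̄ = 471800.00 / 6740.00 = 70.00 mm
ȳ = 1033780.00 / 6740.00 = 153.38 mm

x̄ = 70.00 mm, ȳ = 153.38 mm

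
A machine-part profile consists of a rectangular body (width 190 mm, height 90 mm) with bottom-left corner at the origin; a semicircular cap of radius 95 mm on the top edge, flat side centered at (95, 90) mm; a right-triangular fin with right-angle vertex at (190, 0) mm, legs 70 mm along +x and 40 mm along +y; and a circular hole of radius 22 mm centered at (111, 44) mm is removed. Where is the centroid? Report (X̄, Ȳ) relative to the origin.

rectangular body: A = 190 × 90 = 17100.00, centroid at (95.00, 45.00).
semicircular top: A = ½π·95² = 14176.44, centroid at (95.00, 130.32).
triangular fin: A = ½·70·40 = 1400.00, centroid at (213.33, 13.33).
hole: A = −π·22² = -1520.53, centroid at (111.00, 44.00).
ΣA = 31155.91 mm², ΣAX̄ = 3101149.24 mm³, ΣAȲ = 2568725.96 mm³.
X̄ = 3101149.24/31155.91 = 99.54 mm; Ȳ = 2568725.96/31155.91 = 82.45 mm.

X̄ = 99.54 mm, Ȳ = 82.45 mm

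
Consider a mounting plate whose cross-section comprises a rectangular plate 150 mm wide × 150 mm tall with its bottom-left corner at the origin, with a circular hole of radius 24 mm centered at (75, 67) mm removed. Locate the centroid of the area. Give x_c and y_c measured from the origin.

plate: A = 150 × 150 = 22500.00, centroid at (75.00, 75.00).
hole: A = −π·24² = -1809.56, centroid at (75.00, 67.00).
ΣA = 20690.44 mm², ΣAx_c = 1551783.20 mm³, ΣAy_c = 1566259.66 mm³.
x_c = 1551783.20/20690.44 = 75.00 mm; y_c = 1566259.66/20690.44 = 75.70 mm.

x_c = 75.00 mm, y_c = 75.70 mm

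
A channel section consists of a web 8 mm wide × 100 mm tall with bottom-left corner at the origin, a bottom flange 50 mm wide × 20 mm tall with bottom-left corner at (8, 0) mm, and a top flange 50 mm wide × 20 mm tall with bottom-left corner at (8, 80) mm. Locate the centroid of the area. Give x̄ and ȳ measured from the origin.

web: A = 8 × 100 = 800.00, centroid at (4.00, 50.00).
bottom flange: A = 50 × 20 = 1000.00, centroid at (33.00, 10.00).
top flange: A = 50 × 20 = 1000.00, centroid at (33.00, 90.00).
ΣA = 2800.00 mm²
ΣAx̄ = (800.00)(4.00) + (1000.00)(33.00) + (1000.00)(33.00) = 69200.00 mm³
ΣAȳ = (800.00)(50.00) + (1000.00)(10.00) + (1000.00)(90.00) = 140000.00 mm³
x̄ = 69200.00 / 2800.00 = 24.71 mm
ȳ = 140000.00 / 2800.00 = 50.00 mm

x̄ = 24.71 mm, ȳ = 50.00 mm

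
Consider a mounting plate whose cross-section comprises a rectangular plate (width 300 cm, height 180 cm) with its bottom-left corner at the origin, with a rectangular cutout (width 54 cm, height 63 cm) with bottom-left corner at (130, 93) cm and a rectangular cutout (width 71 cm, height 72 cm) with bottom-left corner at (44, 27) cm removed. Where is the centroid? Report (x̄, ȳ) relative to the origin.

x̄ = 157.40 cm, ȳ = 90.45 cm

plate: A = 300 × 180 = 54000.00, centroid at (150.00, 90.00).
hole 1: A = −(54 × 63) = -3402.00, centroid at (157.00, 124.50).
hole 2: A = −(71 × 72) = -5112.00, centroid at (79.50, 63.00).
ΣA = 45486.00 cm²
ΣAx̄ = (54000.00)(150.00) + (-3402.00)(157.00) + (-5112.00)(79.50) = 7159482.00 cm³
ΣAȳ = (54000.00)(90.00) + (-3402.00)(124.50) + (-5112.00)(63.00) = 4114395.00 cm³
x̄ = 7159482.00 / 45486.00 = 157.40 cm
ȳ = 4114395.00 / 45486.00 = 90.45 cm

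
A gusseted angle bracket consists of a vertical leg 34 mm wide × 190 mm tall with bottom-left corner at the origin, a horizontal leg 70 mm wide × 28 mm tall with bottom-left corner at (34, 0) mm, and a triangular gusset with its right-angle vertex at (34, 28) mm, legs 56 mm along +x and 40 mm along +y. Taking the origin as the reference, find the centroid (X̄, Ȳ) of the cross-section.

X̄ = 31.87 mm, Ȳ = 72.06 mm

Part | A | x̄ᵢ | ȳᵢ | A·x̄ᵢ | A·ȳᵢ
vertical leg | 6460.00 | 17.00 | 95.00 | 109820.00 | 613700.00
horizontal leg | 1960.00 | 69.00 | 14.00 | 135240.00 | 27440.00
gusset | 1120.00 | 52.67 | 41.33 | 58986.67 | 46293.33
Σ | 9540.00 |  |  | 304046.67 | 687433.33
X̄ = 304046.67 / 9540.00 = 31.87 mm
Ȳ = 687433.33 / 9540.00 = 72.06 mm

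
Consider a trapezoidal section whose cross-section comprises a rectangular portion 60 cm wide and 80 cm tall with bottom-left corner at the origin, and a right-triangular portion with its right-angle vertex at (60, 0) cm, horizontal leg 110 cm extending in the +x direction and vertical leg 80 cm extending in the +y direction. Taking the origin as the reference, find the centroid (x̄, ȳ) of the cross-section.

x̄ = 61.88 cm, ȳ = 33.62 cm

Part | A | x̄ᵢ | ȳᵢ | A·x̄ᵢ | A·ȳᵢ
rectangular portion | 4800.00 | 30.00 | 40.00 | 144000.00 | 192000.00
triangular portion | 4400.00 | 96.67 | 26.67 | 425333.33 | 117333.33
Σ | 9200.00 |  |  | 569333.33 | 309333.33
x̄ = 569333.33 / 9200.00 = 61.88 cm
ȳ = 309333.33 / 9200.00 = 33.62 cm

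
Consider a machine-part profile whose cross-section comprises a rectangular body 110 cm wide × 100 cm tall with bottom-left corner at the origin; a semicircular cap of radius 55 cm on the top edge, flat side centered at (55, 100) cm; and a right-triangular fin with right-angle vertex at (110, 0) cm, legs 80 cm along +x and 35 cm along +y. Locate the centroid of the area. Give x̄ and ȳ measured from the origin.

Part | A | x̄ᵢ | ȳᵢ | A·x̄ᵢ | A·ȳᵢ
rectangular body | 11000.00 | 55.00 | 50.00 | 605000.00 | 550000.00
semicircular top | 4751.66 | 55.00 | 123.34 | 261341.24 | 586082.56
triangular fin | 1400.00 | 136.67 | 11.67 | 191333.33 | 16333.33
Σ | 17151.66 |  |  | 1057674.57 | 1152415.89
x̄ = 1057674.57 / 17151.66 = 61.67 cm
ȳ = 1152415.89 / 17151.66 = 67.19 cm

x̄ = 61.67 cm, ȳ = 67.19 cm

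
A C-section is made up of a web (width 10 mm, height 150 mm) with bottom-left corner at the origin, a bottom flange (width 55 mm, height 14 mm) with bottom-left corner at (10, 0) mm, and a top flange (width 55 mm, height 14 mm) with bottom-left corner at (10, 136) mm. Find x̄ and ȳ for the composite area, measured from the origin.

web: A = 10 × 150 = 1500.00, centroid at (5.00, 75.00).
bottom flange: A = 55 × 14 = 770.00, centroid at (37.50, 7.00).
top flange: A = 55 × 14 = 770.00, centroid at (37.50, 143.00).
ΣA = 3040.00 mm², ΣAx̄ = 65250.00 mm³, ΣAȳ = 228000.00 mm³.
x̄ = 65250.00/3040.00 = 21.46 mm; ȳ = 228000.00/3040.00 = 75.00 mm.

x̄ = 21.46 mm, ȳ = 75.00 mm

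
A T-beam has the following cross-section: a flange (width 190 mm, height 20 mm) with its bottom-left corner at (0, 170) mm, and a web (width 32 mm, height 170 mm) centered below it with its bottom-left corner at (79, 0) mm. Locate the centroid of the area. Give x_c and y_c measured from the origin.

web: A = 32 × 170 = 5440.00, centroid at (95.00, 85.00).
flange: A = 190 × 20 = 3800.00, centroid at (95.00, 180.00).
ΣA = 9240.00 mm²
ΣAx_c = (5440.00)(95.00) + (3800.00)(95.00) = 877800.00 mm³
ΣAy_c = (5440.00)(85.00) + (3800.00)(180.00) = 1146400.00 mm³
x_c = 877800.00 / 9240.00 = 95.00 mm
y_c = 1146400.00 / 9240.00 = 124.07 mm

x_c = 95.00 mm, y_c = 124.07 mm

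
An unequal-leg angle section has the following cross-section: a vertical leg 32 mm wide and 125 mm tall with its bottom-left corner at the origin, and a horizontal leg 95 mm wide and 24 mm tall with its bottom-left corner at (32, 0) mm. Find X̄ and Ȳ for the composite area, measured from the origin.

X̄ = 39.05 mm, Ȳ = 44.17 mm

vertical leg: A = 32 × 125 = 4000.00, centroid at (16.00, 62.50).
horizontal leg: A = 95 × 24 = 2280.00, centroid at (79.50, 12.00).
ΣA = 6280.00 mm², ΣAX̄ = 245260.00 mm³, ΣAȲ = 277360.00 mm³.
X̄ = 245260.00/6280.00 = 39.05 mm; Ȳ = 277360.00/6280.00 = 44.17 mm.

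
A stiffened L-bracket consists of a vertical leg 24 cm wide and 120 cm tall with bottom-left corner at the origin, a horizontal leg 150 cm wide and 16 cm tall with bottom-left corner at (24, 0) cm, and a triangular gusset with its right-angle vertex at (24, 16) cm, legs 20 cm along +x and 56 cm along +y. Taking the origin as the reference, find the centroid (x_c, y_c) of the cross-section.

vertical leg: A = 24 × 120 = 2880.00, centroid at (12.00, 60.00).
horizontal leg: A = 150 × 16 = 2400.00, centroid at (99.00, 8.00).
gusset: A = ½·20·56 = 560.00, centroid at (30.67, 34.67).
ΣA = 5840.00 cm², ΣAx_c = 289333.33 cm³, ΣAy_c = 211413.33 cm³.
x_c = 289333.33/5840.00 = 49.54 cm; y_c = 211413.33/5840.00 = 36.20 cm.

x_c = 49.54 cm, y_c = 36.20 cm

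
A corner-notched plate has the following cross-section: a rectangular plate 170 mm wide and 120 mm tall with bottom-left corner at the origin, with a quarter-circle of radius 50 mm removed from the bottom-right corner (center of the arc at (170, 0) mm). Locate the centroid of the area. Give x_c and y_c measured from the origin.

x_c = 78.21 mm, y_c = 64.13 mm

plate: A = 170 × 120 = 20400.00, centroid at (85.00, 60.00).
removed quarter-circle: A = −¼π·50² = -1963.50, centroid at (148.78, 21.22).
ΣA = 18436.50 mm²
ΣAx_c = (20400.00)(85.00) + (-1963.50)(148.78) = 1441872.45 mm³
ΣAy_c = (20400.00)(60.00) + (-1963.50)(21.22) = 1182333.33 mm³
x_c = 1441872.45 / 18436.50 = 78.21 mm
y_c = 1182333.33 / 18436.50 = 64.13 mm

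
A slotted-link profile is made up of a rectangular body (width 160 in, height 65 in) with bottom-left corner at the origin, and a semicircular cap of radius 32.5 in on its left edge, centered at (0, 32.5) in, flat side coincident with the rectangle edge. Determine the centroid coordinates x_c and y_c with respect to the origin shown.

x_c = 67.10 in, y_c = 32.50 in

rectangular body: A = 160 × 65 = 10400.00, centroid at (80.00, 32.50).
semicircular end: A = ½π·32.5² = 1659.15, centroid at (-13.79, 32.50).
ΣA = 12059.15 in², ΣAx_c = 809114.58 in³, ΣAy_c = 391922.49 in³.
x_c = 809114.58/12059.15 = 67.10 in; y_c = 391922.49/12059.15 = 32.50 in.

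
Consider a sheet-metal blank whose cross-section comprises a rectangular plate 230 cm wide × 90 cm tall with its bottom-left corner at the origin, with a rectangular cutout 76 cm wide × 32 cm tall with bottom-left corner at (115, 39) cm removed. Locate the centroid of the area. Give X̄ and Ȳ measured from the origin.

Part | A | x̄ᵢ | ȳᵢ | A·x̄ᵢ | A·ȳᵢ
plate | 20700.00 | 115.00 | 45.00 | 2380500.00 | 931500.00
hole | -2432.00 | 153.00 | 55.00 | -372096.00 | -133760.00
Σ | 18268.00 |  |  | 2008404.00 | 797740.00
X̄ = 2008404.00 / 18268.00 = 109.94 cm
Ȳ = 797740.00 / 18268.00 = 43.67 cm

X̄ = 109.94 cm, Ȳ = 43.67 cm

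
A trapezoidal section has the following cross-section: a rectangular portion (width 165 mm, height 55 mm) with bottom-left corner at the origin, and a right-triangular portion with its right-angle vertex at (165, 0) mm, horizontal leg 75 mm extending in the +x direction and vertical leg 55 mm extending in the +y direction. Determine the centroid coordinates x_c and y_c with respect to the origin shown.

x_c = 102.41 mm, y_c = 25.80 mm

rectangular portion: A = 165 × 55 = 9075.00, centroid at (82.50, 27.50).
triangular portion: A = ½·75·55 = 2062.50, centroid at (190.00, 18.33).
ΣA = 11137.50 mm²
ΣAx_c = (9075.00)(82.50) + (2062.50)(190.00) = 1140562.50 mm³
ΣAy_c = (9075.00)(27.50) + (2062.50)(18.33) = 287375.00 mm³
x_c = 1140562.50 / 11137.50 = 102.41 mm
y_c = 287375.00 / 11137.50 = 25.80 mm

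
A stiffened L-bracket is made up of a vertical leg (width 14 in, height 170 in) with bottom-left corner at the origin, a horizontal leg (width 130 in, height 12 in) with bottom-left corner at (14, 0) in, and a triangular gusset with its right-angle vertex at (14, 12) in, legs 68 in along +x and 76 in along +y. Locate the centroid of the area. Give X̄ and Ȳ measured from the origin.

X̄ = 35.97 in, Ȳ = 47.23 in

Part | A | x̄ᵢ | ȳᵢ | A·x̄ᵢ | A·ȳᵢ
vertical leg | 2380.00 | 7.00 | 85.00 | 16660.00 | 202300.00
horizontal leg | 1560.00 | 79.00 | 6.00 | 123240.00 | 9360.00
gusset | 2584.00 | 36.67 | 37.33 | 94746.67 | 96469.33
Σ | 6524.00 |  |  | 234646.67 | 308129.33
X̄ = 234646.67 / 6524.00 = 35.97 in
Ȳ = 308129.33 / 6524.00 = 47.23 in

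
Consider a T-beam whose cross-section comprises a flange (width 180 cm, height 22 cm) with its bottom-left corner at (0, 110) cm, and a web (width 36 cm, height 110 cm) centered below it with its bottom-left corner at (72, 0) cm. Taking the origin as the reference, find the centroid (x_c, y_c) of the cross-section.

Part | A | x̄ᵢ | ȳᵢ | A·x̄ᵢ | A·ȳᵢ
web | 3960.00 | 90.00 | 55.00 | 356400.00 | 217800.00
flange | 3960.00 | 90.00 | 121.00 | 356400.00 | 479160.00
Σ | 7920.00 |  |  | 712800.00 | 696960.00
x_c = 712800.00 / 7920.00 = 90.00 cm
y_c = 696960.00 / 7920.00 = 88.00 cm

x_c = 90.00 cm, y_c = 88.00 cm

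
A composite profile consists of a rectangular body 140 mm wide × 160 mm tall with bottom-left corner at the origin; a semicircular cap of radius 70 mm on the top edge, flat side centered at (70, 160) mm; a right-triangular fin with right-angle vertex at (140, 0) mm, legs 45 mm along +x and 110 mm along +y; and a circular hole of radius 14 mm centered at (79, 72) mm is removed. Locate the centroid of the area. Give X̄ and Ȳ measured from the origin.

rectangular body: A = 140 × 160 = 22400.00, centroid at (70.00, 80.00).
semicircular top: A = ½π·70² = 7696.90, centroid at (70.00, 189.71).
triangular fin: A = ½·45·110 = 2475.00, centroid at (155.00, 36.67).
hole: A = −π·14² = -615.75, centroid at (79.00, 72.00).
ΣA = 31956.15 mm²
ΣAX̄ = (22400.00)(70.00) + (7696.90)(70.00) + (2475.00)(155.00) + (-615.75)(79.00) = 2441763.72 mm³
ΣAȲ = (22400.00)(80.00) + (7696.90)(189.71) + (2475.00)(36.67) + (-615.75)(72.00) = 3298586.83 mm³
X̄ = 2441763.72 / 31956.15 = 76.41 mm
Ȳ = 3298586.83 / 31956.15 = 103.22 mm

X̄ = 76.41 mm, Ȳ = 103.22 mm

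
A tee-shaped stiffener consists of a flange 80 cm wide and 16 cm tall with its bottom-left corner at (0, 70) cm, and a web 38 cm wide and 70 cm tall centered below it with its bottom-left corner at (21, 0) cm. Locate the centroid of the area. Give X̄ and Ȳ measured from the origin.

X̄ = 40.00 cm, Ȳ = 48.97 cm

Part | A | x̄ᵢ | ȳᵢ | A·x̄ᵢ | A·ȳᵢ
web | 2660.00 | 40.00 | 35.00 | 106400.00 | 93100.00
flange | 1280.00 | 40.00 | 78.00 | 51200.00 | 99840.00
Σ | 3940.00 |  |  | 157600.00 | 192940.00
X̄ = 157600.00 / 3940.00 = 40.00 cm
Ȳ = 192940.00 / 3940.00 = 48.97 cm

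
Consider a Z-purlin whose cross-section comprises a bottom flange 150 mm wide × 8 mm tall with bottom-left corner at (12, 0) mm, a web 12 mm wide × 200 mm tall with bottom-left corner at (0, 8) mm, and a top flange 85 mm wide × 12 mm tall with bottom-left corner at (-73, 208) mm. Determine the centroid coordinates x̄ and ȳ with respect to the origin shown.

x̄ = 18.98 mm, ȳ = 104.39 mm

Part | A | x̄ᵢ | ȳᵢ | A·x̄ᵢ | A·ȳᵢ
bottom flange | 1200.00 | 87.00 | 4.00 | 104400.00 | 4800.00
web | 2400.00 | 6.00 | 108.00 | 14400.00 | 259200.00
top flange | 1020.00 | -30.50 | 214.00 | -31110.00 | 218280.00
Σ | 4620.00 |  |  | 87690.00 | 482280.00
x̄ = 87690.00 / 4620.00 = 18.98 mm
ȳ = 482280.00 / 4620.00 = 104.39 mm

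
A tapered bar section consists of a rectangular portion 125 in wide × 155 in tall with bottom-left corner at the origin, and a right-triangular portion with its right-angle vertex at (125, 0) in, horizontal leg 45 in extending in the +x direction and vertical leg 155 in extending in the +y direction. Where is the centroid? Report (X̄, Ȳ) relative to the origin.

rectangular portion: A = 125 × 155 = 19375.00, centroid at (62.50, 77.50).
triangular portion: A = ½·45·155 = 3487.50, centroid at (140.00, 51.67).
ΣA = 22862.50 in²
ΣAX̄ = (19375.00)(62.50) + (3487.50)(140.00) = 1699187.50 in³
ΣAȲ = (19375.00)(77.50) + (3487.50)(51.67) = 1681750.00 in³
X̄ = 1699187.50 / 22862.50 = 74.32 in
Ȳ = 1681750.00 / 22862.50 = 73.56 in

X̄ = 74.32 in, Ȳ = 73.56 in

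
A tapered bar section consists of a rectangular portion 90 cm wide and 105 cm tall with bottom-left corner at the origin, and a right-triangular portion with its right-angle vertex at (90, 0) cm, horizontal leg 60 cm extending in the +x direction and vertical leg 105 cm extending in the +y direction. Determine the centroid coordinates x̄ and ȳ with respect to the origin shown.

Part | A | x̄ᵢ | ȳᵢ | A·x̄ᵢ | A·ȳᵢ
rectangular portion | 9450.00 | 45.00 | 52.50 | 425250.00 | 496125.00
triangular portion | 3150.00 | 110.00 | 35.00 | 346500.00 | 110250.00
Σ | 12600.00 |  |  | 771750.00 | 606375.00
x̄ = 771750.00 / 12600.00 = 61.25 cm
ȳ = 606375.00 / 12600.00 = 48.12 cm

x̄ = 61.25 cm, ȳ = 48.12 cm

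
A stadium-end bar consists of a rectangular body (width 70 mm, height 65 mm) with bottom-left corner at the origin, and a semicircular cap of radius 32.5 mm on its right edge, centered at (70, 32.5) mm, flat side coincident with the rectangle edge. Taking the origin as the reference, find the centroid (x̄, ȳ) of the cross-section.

x̄ = 48.04 mm, ȳ = 32.50 mm

Part | A | x̄ᵢ | ȳᵢ | A·x̄ᵢ | A·ȳᵢ
rectangular body | 4550.00 | 35.00 | 32.50 | 159250.00 | 147875.00
semicircular end | 1659.15 | 83.79 | 32.50 | 139026.17 | 53922.49
Σ | 6209.15 |  |  | 298276.17 | 201797.49
x̄ = 298276.17 / 6209.15 = 48.04 mm
ȳ = 201797.49 / 6209.15 = 32.50 mm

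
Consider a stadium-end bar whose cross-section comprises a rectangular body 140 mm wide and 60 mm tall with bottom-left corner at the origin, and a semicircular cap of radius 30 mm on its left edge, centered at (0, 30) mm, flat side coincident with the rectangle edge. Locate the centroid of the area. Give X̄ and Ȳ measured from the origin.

X̄ = 58.08 mm, Ȳ = 30.00 mm

rectangular body: A = 140 × 60 = 8400.00, centroid at (70.00, 30.00).
semicircular end: A = ½π·30² = 1413.72, centroid at (-12.73, 30.00).
ΣA = 9813.72 mm²
ΣAX̄ = (8400.00)(70.00) + (1413.72)(-12.73) = 570000.00 mm³
ΣAȲ = (8400.00)(30.00) + (1413.72)(30.00) = 294411.50 mm³
X̄ = 570000.00 / 9813.72 = 58.08 mm
Ȳ = 294411.50 / 9813.72 = 30.00 mm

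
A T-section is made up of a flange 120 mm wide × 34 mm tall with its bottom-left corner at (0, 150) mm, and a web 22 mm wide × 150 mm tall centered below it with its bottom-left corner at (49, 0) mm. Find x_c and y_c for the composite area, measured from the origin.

web: A = 22 × 150 = 3300.00, centroid at (60.00, 75.00).
flange: A = 120 × 34 = 4080.00, centroid at (60.00, 167.00).
ΣA = 7380.00 mm²
ΣAx_c = (3300.00)(60.00) + (4080.00)(60.00) = 442800.00 mm³
ΣAy_c = (3300.00)(75.00) + (4080.00)(167.00) = 928860.00 mm³
x_c = 442800.00 / 7380.00 = 60.00 mm
y_c = 928860.00 / 7380.00 = 125.86 mm

x_c = 60.00 mm, y_c = 125.86 mm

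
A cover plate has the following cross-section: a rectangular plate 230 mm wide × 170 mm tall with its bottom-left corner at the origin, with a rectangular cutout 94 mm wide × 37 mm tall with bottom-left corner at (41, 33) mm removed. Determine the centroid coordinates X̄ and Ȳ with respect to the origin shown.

X̄ = 117.64 mm, Ȳ = 88.27 mm

plate: A = 230 × 170 = 39100.00, centroid at (115.00, 85.00).
hole: A = −(94 × 37) = -3478.00, centroid at (88.00, 51.50).
ΣA = 35622.00 mm², ΣAX̄ = 4190436.00 mm³, ΣAȲ = 3144383.00 mm³.
X̄ = 4190436.00/35622.00 = 117.64 mm; Ȳ = 3144383.00/35622.00 = 88.27 mm.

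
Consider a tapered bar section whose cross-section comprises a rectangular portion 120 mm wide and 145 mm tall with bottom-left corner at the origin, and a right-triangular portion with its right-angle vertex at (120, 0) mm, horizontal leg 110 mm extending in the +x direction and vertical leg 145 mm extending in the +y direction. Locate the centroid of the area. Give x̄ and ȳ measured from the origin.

x̄ = 90.38 mm, ȳ = 64.90 mm

rectangular portion: A = 120 × 145 = 17400.00, centroid at (60.00, 72.50).
triangular portion: A = ½·110·145 = 7975.00, centroid at (156.67, 48.33).
ΣA = 25375.00 mm², ΣAx̄ = 2293416.67 mm³, ΣAȳ = 1646958.33 mm³.
x̄ = 2293416.67/25375.00 = 90.38 mm; ȳ = 1646958.33/25375.00 = 64.90 mm.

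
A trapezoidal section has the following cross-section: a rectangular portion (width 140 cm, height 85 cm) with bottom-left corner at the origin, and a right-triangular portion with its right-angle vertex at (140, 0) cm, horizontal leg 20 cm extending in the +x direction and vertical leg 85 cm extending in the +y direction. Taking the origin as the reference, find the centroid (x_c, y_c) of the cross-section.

x_c = 75.11 cm, y_c = 41.56 cm

rectangular portion: A = 140 × 85 = 11900.00, centroid at (70.00, 42.50).
triangular portion: A = ½·20·85 = 850.00, centroid at (146.67, 28.33).
ΣA = 12750.00 cm²
ΣAx_c = (11900.00)(70.00) + (850.00)(146.67) = 957666.67 cm³
ΣAy_c = (11900.00)(42.50) + (850.00)(28.33) = 529833.33 cm³
x_c = 957666.67 / 12750.00 = 75.11 cm
y_c = 529833.33 / 12750.00 = 41.56 cm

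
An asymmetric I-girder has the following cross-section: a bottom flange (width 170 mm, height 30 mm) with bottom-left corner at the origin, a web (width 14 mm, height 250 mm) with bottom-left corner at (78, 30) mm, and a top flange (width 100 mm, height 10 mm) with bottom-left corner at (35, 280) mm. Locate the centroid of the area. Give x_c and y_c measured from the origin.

x_c = 85.00 mm, y_c = 94.17 mm

bottom flange: A = 170 × 30 = 5100.00, centroid at (85.00, 15.00).
web: A = 14 × 250 = 3500.00, centroid at (85.00, 155.00).
top flange: A = 100 × 10 = 1000.00, centroid at (85.00, 285.00).
ΣA = 9600.00 mm², ΣAx_c = 816000.00 mm³, ΣAy_c = 904000.00 mm³.
x_c = 816000.00/9600.00 = 85.00 mm; y_c = 904000.00/9600.00 = 94.17 mm.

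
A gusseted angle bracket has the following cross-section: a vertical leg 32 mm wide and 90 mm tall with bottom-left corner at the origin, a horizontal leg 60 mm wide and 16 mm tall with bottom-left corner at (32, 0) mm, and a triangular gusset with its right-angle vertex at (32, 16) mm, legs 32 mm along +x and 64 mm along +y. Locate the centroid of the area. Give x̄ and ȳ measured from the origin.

x̄ = 30.69 mm, ȳ = 36.08 mm

vertical leg: A = 32 × 90 = 2880.00, centroid at (16.00, 45.00).
horizontal leg: A = 60 × 16 = 960.00, centroid at (62.00, 8.00).
gusset: A = ½·32·64 = 1024.00, centroid at (42.67, 37.33).
ΣA = 4864.00 mm²
ΣAx̄ = (2880.00)(16.00) + (960.00)(62.00) + (1024.00)(42.67) = 149290.67 mm³
ΣAȳ = (2880.00)(45.00) + (960.00)(8.00) + (1024.00)(37.33) = 175509.33 mm³
x̄ = 149290.67 / 4864.00 = 30.69 mm
ȳ = 175509.33 / 4864.00 = 36.08 mm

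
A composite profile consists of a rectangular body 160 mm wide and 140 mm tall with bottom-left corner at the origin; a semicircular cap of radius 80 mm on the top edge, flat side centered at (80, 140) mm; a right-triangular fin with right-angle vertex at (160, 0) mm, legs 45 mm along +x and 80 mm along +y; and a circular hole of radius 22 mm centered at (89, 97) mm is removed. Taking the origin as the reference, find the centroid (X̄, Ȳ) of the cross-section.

rectangular body: A = 160 × 140 = 22400.00, centroid at (80.00, 70.00).
semicircular top: A = ½π·80² = 10053.10, centroid at (80.00, 173.95).
triangular fin: A = ½·45·80 = 1800.00, centroid at (175.00, 26.67).
hole: A = −π·22² = -1520.53, centroid at (89.00, 97.00).
ΣA = 32732.57 mm²
ΣAX̄ = (22400.00)(80.00) + (10053.10)(80.00) + (1800.00)(175.00) + (-1520.53)(89.00) = 2775920.47 mm³
ΣAȲ = (22400.00)(70.00) + (10053.10)(173.95) + (1800.00)(26.67) + (-1520.53)(97.00) = 3217275.35 mm³
X̄ = 2775920.47 / 32732.57 = 84.81 mm
Ȳ = 3217275.35 / 32732.57 = 98.29 mm

X̄ = 84.81 mm, Ȳ = 98.29 mm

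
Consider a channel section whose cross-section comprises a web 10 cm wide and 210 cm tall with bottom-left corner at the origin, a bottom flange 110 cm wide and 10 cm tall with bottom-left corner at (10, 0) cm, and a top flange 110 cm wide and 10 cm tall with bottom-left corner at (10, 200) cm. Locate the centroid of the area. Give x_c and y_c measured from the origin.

x_c = 35.70 cm, y_c = 105.00 cm

web: A = 10 × 210 = 2100.00, centroid at (5.00, 105.00).
bottom flange: A = 110 × 10 = 1100.00, centroid at (65.00, 5.00).
top flange: A = 110 × 10 = 1100.00, centroid at (65.00, 205.00).
ΣA = 4300.00 cm²
ΣAx_c = (2100.00)(5.00) + (1100.00)(65.00) + (1100.00)(65.00) = 153500.00 cm³
ΣAy_c = (2100.00)(105.00) + (1100.00)(5.00) + (1100.00)(205.00) = 451500.00 cm³
x_c = 153500.00 / 4300.00 = 35.70 cm
y_c = 451500.00 / 4300.00 = 105.00 cm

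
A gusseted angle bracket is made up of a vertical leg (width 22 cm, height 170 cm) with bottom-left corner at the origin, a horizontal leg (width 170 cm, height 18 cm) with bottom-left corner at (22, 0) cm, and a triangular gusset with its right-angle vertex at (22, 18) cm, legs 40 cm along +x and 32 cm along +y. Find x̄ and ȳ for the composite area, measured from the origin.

x̄ = 52.58 cm, ȳ = 48.90 cm

vertical leg: A = 22 × 170 = 3740.00, centroid at (11.00, 85.00).
horizontal leg: A = 170 × 18 = 3060.00, centroid at (107.00, 9.00).
gusset: A = ½·40·32 = 640.00, centroid at (35.33, 28.67).
ΣA = 7440.00 cm²
ΣAx̄ = (3740.00)(11.00) + (3060.00)(107.00) + (640.00)(35.33) = 391173.33 cm³
ΣAȳ = (3740.00)(85.00) + (3060.00)(9.00) + (640.00)(28.67) = 363786.67 cm³
x̄ = 391173.33 / 7440.00 = 52.58 cm
ȳ = 363786.67 / 7440.00 = 48.90 cm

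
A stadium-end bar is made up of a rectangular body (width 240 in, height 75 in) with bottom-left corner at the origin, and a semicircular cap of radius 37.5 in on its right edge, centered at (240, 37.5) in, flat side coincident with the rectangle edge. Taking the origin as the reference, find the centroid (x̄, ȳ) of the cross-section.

x̄ = 134.86 in, ȳ = 37.50 in

rectangular body: A = 240 × 75 = 18000.00, centroid at (120.00, 37.50).
semicircular end: A = ½π·37.5² = 2208.93, centroid at (255.92, 37.50).
ΣA = 20208.93 in², ΣAx̄ = 2725300.01 in³, ΣAȳ = 757834.96 in³.
x̄ = 2725300.01/20208.93 = 134.86 in; ȳ = 757834.96/20208.93 = 37.50 in.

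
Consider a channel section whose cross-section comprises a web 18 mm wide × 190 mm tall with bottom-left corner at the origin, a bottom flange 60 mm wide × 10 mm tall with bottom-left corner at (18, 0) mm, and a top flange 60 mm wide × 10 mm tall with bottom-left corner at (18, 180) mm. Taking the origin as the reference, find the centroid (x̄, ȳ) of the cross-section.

x̄ = 19.13 mm, ȳ = 95.00 mm

web: A = 18 × 190 = 3420.00, centroid at (9.00, 95.00).
bottom flange: A = 60 × 10 = 600.00, centroid at (48.00, 5.00).
top flange: A = 60 × 10 = 600.00, centroid at (48.00, 185.00).
ΣA = 4620.00 mm²
ΣAx̄ = (3420.00)(9.00) + (600.00)(48.00) + (600.00)(48.00) = 88380.00 mm³
ΣAȳ = (3420.00)(95.00) + (600.00)(5.00) + (600.00)(185.00) = 438900.00 mm³
x̄ = 88380.00 / 4620.00 = 19.13 mm
ȳ = 438900.00 / 4620.00 = 95.00 mm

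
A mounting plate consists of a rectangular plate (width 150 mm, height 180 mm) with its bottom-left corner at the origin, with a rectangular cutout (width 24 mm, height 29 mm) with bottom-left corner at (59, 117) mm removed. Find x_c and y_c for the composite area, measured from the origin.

x_c = 75.11 mm, y_c = 88.90 mm

Part | A | x̄ᵢ | ȳᵢ | A·x̄ᵢ | A·ȳᵢ
plate | 27000.00 | 75.00 | 90.00 | 2025000.00 | 2430000.00
hole | -696.00 | 71.00 | 131.50 | -49416.00 | -91524.00
Σ | 26304.00 |  |  | 1975584.00 | 2338476.00
x_c = 1975584.00 / 26304.00 = 75.11 mm
y_c = 2338476.00 / 26304.00 = 88.90 mm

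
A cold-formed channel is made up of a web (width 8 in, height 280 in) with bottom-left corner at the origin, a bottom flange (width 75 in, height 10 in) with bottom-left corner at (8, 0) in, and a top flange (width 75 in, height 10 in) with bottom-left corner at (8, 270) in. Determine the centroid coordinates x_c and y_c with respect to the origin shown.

x_c = 20.64 in, y_c = 140.00 in

web: A = 8 × 280 = 2240.00, centroid at (4.00, 140.00).
bottom flange: A = 75 × 10 = 750.00, centroid at (45.50, 5.00).
top flange: A = 75 × 10 = 750.00, centroid at (45.50, 275.00).
ΣA = 3740.00 in², ΣAx_c = 77210.00 in³, ΣAy_c = 523600.00 in³.
x_c = 77210.00/3740.00 = 20.64 in; y_c = 523600.00/3740.00 = 140.00 in.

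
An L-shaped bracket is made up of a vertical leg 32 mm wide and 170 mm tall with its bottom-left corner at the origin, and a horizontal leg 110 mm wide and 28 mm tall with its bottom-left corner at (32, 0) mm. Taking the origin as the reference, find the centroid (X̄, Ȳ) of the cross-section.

vertical leg: A = 32 × 170 = 5440.00, centroid at (16.00, 85.00).
horizontal leg: A = 110 × 28 = 3080.00, centroid at (87.00, 14.00).
ΣA = 8520.00 mm²
ΣAX̄ = (5440.00)(16.00) + (3080.00)(87.00) = 355000.00 mm³
ΣAȲ = (5440.00)(85.00) + (3080.00)(14.00) = 505520.00 mm³
X̄ = 355000.00 / 8520.00 = 41.67 mm
Ȳ = 505520.00 / 8520.00 = 59.33 mm

X̄ = 41.67 mm, Ȳ = 59.33 mm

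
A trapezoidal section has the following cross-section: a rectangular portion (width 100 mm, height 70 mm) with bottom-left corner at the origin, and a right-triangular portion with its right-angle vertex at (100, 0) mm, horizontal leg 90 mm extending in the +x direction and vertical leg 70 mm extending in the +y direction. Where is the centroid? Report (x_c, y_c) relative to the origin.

rectangular portion: A = 100 × 70 = 7000.00, centroid at (50.00, 35.00).
triangular portion: A = ½·90·70 = 3150.00, centroid at (130.00, 23.33).
ΣA = 10150.00 mm², ΣAx_c = 759500.00 mm³, ΣAy_c = 318500.00 mm³.
x_c = 759500.00/10150.00 = 74.83 mm; y_c = 318500.00/10150.00 = 31.38 mm.

x_c = 74.83 mm, y_c = 31.38 mm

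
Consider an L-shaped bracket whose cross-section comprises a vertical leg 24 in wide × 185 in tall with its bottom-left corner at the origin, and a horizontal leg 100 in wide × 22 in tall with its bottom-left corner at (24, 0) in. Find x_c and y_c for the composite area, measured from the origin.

x_c = 32.54 in, y_c = 65.50 in

vertical leg: A = 24 × 185 = 4440.00, centroid at (12.00, 92.50).
horizontal leg: A = 100 × 22 = 2200.00, centroid at (74.00, 11.00).
ΣA = 6640.00 in²
ΣAx_c = (4440.00)(12.00) + (2200.00)(74.00) = 216080.00 in³
ΣAy_c = (4440.00)(92.50) + (2200.00)(11.00) = 434900.00 in³
x_c = 216080.00 / 6640.00 = 32.54 in
y_c = 434900.00 / 6640.00 = 65.50 in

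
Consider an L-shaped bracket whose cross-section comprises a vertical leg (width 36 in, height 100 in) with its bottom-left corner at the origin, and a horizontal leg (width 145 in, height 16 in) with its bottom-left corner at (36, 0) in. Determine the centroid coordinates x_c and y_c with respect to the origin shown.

vertical leg: A = 36 × 100 = 3600.00, centroid at (18.00, 50.00).
horizontal leg: A = 145 × 16 = 2320.00, centroid at (108.50, 8.00).
ΣA = 5920.00 in²
ΣAx_c = (3600.00)(18.00) + (2320.00)(108.50) = 316520.00 in³
ΣAy_c = (3600.00)(50.00) + (2320.00)(8.00) = 198560.00 in³
x_c = 316520.00 / 5920.00 = 53.47 in
y_c = 198560.00 / 5920.00 = 33.54 in

x_c = 53.47 in, y_c = 33.54 in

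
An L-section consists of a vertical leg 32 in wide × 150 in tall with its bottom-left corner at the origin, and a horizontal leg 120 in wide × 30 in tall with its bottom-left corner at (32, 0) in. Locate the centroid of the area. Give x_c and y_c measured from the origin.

x_c = 48.57 in, y_c = 49.29 in

Part | A | x̄ᵢ | ȳᵢ | A·x̄ᵢ | A·ȳᵢ
vertical leg | 4800.00 | 16.00 | 75.00 | 76800.00 | 360000.00
horizontal leg | 3600.00 | 92.00 | 15.00 | 331200.00 | 54000.00
Σ | 8400.00 |  |  | 408000.00 | 414000.00
x_c = 408000.00 / 8400.00 = 48.57 in
y_c = 414000.00 / 8400.00 = 49.29 in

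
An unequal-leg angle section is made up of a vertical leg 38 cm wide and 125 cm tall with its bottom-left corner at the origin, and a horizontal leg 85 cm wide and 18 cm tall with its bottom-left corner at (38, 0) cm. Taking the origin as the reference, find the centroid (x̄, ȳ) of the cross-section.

x̄ = 33.98 cm, ȳ = 49.47 cm

vertical leg: A = 38 × 125 = 4750.00, centroid at (19.00, 62.50).
horizontal leg: A = 85 × 18 = 1530.00, centroid at (80.50, 9.00).
ΣA = 6280.00 cm²
ΣAx̄ = (4750.00)(19.00) + (1530.00)(80.50) = 213415.00 cm³
ΣAȳ = (4750.00)(62.50) + (1530.00)(9.00) = 310645.00 cm³
x̄ = 213415.00 / 6280.00 = 33.98 cm
ȳ = 310645.00 / 6280.00 = 49.47 cm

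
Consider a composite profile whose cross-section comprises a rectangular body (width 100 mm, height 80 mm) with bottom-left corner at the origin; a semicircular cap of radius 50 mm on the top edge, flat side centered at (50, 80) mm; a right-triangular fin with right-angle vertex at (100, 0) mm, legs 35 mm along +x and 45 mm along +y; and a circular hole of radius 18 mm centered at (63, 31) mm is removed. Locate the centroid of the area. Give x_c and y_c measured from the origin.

Part | A | x̄ᵢ | ȳᵢ | A·x̄ᵢ | A·ȳᵢ
rectangular body | 8000.00 | 50.00 | 40.00 | 400000.00 | 320000.00
semicircular top | 3926.99 | 50.00 | 101.22 | 196349.54 | 397492.60
triangular fin | 787.50 | 111.67 | 15.00 | 87937.50 | 11812.50
hole | -1017.88 | 63.00 | 31.00 | -64126.19 | -31554.16
Σ | 11696.61 |  |  | 620160.85 | 697750.94
x_c = 620160.85 / 11696.61 = 53.02 mm
y_c = 697750.94 / 11696.61 = 59.65 mm

x_c = 53.02 mm, y_c = 59.65 mm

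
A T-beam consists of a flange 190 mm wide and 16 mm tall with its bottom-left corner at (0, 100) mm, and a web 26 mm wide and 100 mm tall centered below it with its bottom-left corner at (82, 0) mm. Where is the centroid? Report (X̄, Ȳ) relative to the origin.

X̄ = 95.00 mm, Ȳ = 81.26 mm

Part | A | x̄ᵢ | ȳᵢ | A·x̄ᵢ | A·ȳᵢ
web | 2600.00 | 95.00 | 50.00 | 247000.00 | 130000.00
flange | 3040.00 | 95.00 | 108.00 | 288800.00 | 328320.00
Σ | 5640.00 |  |  | 535800.00 | 458320.00
X̄ = 535800.00 / 5640.00 = 95.00 mm
Ȳ = 458320.00 / 5640.00 = 81.26 mm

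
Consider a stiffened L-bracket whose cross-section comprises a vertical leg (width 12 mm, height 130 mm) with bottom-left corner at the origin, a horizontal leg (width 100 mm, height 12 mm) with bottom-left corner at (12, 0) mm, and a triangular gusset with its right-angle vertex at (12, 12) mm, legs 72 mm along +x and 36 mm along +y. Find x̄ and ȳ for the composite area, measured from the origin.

x̄ = 32.15 mm, ȳ = 34.44 mm

vertical leg: A = 12 × 130 = 1560.00, centroid at (6.00, 65.00).
horizontal leg: A = 100 × 12 = 1200.00, centroid at (62.00, 6.00).
gusset: A = ½·72·36 = 1296.00, centroid at (36.00, 24.00).
ΣA = 4056.00 mm², ΣAx̄ = 130416.00 mm³, ΣAȳ = 139704.00 mm³.
x̄ = 130416.00/4056.00 = 32.15 mm; ȳ = 139704.00/4056.00 = 34.44 mm.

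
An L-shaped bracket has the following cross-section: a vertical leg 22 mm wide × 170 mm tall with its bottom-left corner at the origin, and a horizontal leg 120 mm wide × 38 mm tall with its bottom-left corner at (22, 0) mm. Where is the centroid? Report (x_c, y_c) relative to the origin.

vertical leg: A = 22 × 170 = 3740.00, centroid at (11.00, 85.00).
horizontal leg: A = 120 × 38 = 4560.00, centroid at (82.00, 19.00).
ΣA = 8300.00 mm²
ΣAx_c = (3740.00)(11.00) + (4560.00)(82.00) = 415060.00 mm³
ΣAy_c = (3740.00)(85.00) + (4560.00)(19.00) = 404540.00 mm³
x_c = 415060.00 / 8300.00 = 50.01 mm
y_c = 404540.00 / 8300.00 = 48.74 mm

x_c = 50.01 mm, y_c = 48.74 mm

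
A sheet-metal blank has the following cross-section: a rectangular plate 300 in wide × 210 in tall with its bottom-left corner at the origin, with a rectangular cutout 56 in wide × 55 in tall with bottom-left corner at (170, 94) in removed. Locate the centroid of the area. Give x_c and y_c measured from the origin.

x_c = 147.53 in, y_c = 104.15 in

Part | A | x̄ᵢ | ȳᵢ | A·x̄ᵢ | A·ȳᵢ
plate | 63000.00 | 150.00 | 105.00 | 9450000.00 | 6615000.00
hole | -3080.00 | 198.00 | 121.50 | -609840.00 | -374220.00
Σ | 59920.00 |  |  | 8840160.00 | 6240780.00
x_c = 8840160.00 / 59920.00 = 147.53 in
y_c = 6240780.00 / 59920.00 = 104.15 in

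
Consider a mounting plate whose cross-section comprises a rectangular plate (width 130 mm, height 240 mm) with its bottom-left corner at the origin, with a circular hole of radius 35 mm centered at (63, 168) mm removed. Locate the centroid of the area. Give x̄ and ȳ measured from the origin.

Part | A | x̄ᵢ | ȳᵢ | A·x̄ᵢ | A·ȳᵢ
plate | 31200.00 | 65.00 | 120.00 | 2028000.00 | 3744000.00
hole | -3848.45 | 63.00 | 168.00 | -242452.41 | -646539.77
Σ | 27351.55 |  |  | 1785547.59 | 3097460.23
x̄ = 1785547.59 / 27351.55 = 65.28 mm
ȳ = 3097460.23 / 27351.55 = 113.25 mm

x̄ = 65.28 mm, ȳ = 113.25 mm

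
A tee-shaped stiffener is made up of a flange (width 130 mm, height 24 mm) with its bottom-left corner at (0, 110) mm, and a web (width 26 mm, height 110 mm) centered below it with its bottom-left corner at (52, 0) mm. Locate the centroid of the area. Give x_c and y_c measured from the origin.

x_c = 65.00 mm, y_c = 89.96 mm

web: A = 26 × 110 = 2860.00, centroid at (65.00, 55.00).
flange: A = 130 × 24 = 3120.00, centroid at (65.00, 122.00).
ΣA = 5980.00 mm²
ΣAx_c = (2860.00)(65.00) + (3120.00)(65.00) = 388700.00 mm³
ΣAy_c = (2860.00)(55.00) + (3120.00)(122.00) = 537940.00 mm³
x_c = 388700.00 / 5980.00 = 65.00 mm
y_c = 537940.00 / 5980.00 = 89.96 mm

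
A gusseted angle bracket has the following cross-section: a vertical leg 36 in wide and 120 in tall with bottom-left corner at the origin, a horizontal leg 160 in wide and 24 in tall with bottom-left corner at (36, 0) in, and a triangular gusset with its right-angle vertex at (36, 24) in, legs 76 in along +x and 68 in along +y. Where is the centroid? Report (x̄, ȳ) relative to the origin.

vertical leg: A = 36 × 120 = 4320.00, centroid at (18.00, 60.00).
horizontal leg: A = 160 × 24 = 3840.00, centroid at (116.00, 12.00).
gusset: A = ½·76·68 = 2584.00, centroid at (61.33, 46.67).
ΣA = 10744.00 in²
ΣAx̄ = (4320.00)(18.00) + (3840.00)(116.00) + (2584.00)(61.33) = 681685.33 in³
ΣAȳ = (4320.00)(60.00) + (3840.00)(12.00) + (2584.00)(46.67) = 425866.67 in³
x̄ = 681685.33 / 10744.00 = 63.45 in
ȳ = 425866.67 / 10744.00 = 39.64 in

x̄ = 63.45 in, ȳ = 39.64 in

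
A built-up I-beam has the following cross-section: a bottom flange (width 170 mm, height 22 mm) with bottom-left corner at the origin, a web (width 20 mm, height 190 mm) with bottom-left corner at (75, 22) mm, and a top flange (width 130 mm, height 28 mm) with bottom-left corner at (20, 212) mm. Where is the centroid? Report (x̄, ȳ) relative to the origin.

x̄ = 85.00 mm, ȳ = 117.03 mm

Part | A | x̄ᵢ | ȳᵢ | A·x̄ᵢ | A·ȳᵢ
bottom flange | 3740.00 | 85.00 | 11.00 | 317900.00 | 41140.00
web | 3800.00 | 85.00 | 117.00 | 323000.00 | 444600.00
top flange | 3640.00 | 85.00 | 226.00 | 309400.00 | 822640.00
Σ | 11180.00 |  |  | 950300.00 | 1308380.00
x̄ = 950300.00 / 11180.00 = 85.00 mm
ȳ = 1308380.00 / 11180.00 = 117.03 mm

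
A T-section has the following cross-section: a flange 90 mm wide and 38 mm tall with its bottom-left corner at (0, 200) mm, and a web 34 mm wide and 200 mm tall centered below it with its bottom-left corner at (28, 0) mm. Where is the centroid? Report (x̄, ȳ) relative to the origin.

x̄ = 45.00 mm, ȳ = 139.82 mm

Part | A | x̄ᵢ | ȳᵢ | A·x̄ᵢ | A·ȳᵢ
web | 6800.00 | 45.00 | 100.00 | 306000.00 | 680000.00
flange | 3420.00 | 45.00 | 219.00 | 153900.00 | 748980.00
Σ | 10220.00 |  |  | 459900.00 | 1428980.00
x̄ = 459900.00 / 10220.00 = 45.00 mm
ȳ = 1428980.00 / 10220.00 = 139.82 mm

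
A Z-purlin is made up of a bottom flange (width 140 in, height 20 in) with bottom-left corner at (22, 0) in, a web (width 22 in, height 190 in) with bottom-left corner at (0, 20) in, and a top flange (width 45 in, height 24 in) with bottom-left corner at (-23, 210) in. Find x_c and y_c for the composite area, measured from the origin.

x_c = 37.60 in, y_c = 92.86 in

bottom flange: A = 140 × 20 = 2800.00, centroid at (92.00, 10.00).
web: A = 22 × 190 = 4180.00, centroid at (11.00, 115.00).
top flange: A = 45 × 24 = 1080.00, centroid at (-0.50, 222.00).
ΣA = 8060.00 in²
ΣAx_c = (2800.00)(92.00) + (4180.00)(11.00) + (1080.00)(-0.50) = 303040.00 in³
ΣAy_c = (2800.00)(10.00) + (4180.00)(115.00) + (1080.00)(222.00) = 748460.00 in³
x_c = 303040.00 / 8060.00 = 37.60 in
y_c = 748460.00 / 8060.00 = 92.86 in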